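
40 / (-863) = -40 / 863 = -0.05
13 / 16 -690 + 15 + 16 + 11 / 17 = -178851 / 272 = -657.54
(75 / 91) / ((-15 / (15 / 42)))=-25 / 1274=-0.02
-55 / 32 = -1.72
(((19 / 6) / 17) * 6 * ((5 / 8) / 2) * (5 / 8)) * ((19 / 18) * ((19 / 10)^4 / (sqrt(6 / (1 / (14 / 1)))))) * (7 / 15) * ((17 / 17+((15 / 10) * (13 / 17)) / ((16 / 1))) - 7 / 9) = 67699022759 * sqrt(21) / 6903595008000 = 0.04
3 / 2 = 1.50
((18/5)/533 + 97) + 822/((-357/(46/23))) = 29303817/317135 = 92.40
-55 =-55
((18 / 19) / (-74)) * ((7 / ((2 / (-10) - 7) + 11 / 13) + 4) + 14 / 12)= -4317 / 82954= -0.05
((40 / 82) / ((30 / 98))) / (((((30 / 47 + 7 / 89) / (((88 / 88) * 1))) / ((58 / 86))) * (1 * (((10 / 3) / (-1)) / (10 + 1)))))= -130768946 / 26436185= -4.95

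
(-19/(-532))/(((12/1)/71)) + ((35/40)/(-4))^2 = 5573/21504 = 0.26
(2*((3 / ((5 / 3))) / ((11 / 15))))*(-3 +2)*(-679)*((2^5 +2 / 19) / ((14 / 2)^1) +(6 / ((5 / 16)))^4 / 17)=59204016628524 / 2220625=26660970.06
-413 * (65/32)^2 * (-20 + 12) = 1744925/128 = 13632.23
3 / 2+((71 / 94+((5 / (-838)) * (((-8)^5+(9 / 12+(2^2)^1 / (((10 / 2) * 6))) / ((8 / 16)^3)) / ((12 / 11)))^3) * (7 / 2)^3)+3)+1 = 318289726875660176172193 / 45939830400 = 6928404482652.60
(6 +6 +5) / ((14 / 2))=17 / 7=2.43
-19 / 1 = -19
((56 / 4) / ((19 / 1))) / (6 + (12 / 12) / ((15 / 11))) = 210 / 1919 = 0.11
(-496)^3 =-122023936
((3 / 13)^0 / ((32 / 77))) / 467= 77 / 14944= 0.01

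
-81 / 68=-1.19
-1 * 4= -4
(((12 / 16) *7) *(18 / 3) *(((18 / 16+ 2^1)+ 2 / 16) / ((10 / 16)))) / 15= 10.92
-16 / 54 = -8 / 27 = -0.30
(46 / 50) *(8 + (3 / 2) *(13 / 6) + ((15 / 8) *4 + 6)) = 2277 / 100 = 22.77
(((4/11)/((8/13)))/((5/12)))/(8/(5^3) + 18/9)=325/473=0.69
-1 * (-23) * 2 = 46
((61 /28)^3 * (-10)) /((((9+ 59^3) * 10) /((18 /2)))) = -2042829 /4508677376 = -0.00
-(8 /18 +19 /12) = -73 /36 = -2.03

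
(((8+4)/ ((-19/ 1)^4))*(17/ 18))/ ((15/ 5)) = 34/ 1172889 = 0.00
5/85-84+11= -1240/17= -72.94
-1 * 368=-368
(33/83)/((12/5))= 55/332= 0.17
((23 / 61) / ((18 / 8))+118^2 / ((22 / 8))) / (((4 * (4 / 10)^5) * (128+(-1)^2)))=23889153125 / 24928992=958.29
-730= -730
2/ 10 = 1/ 5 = 0.20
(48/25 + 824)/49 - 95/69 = 1308337/84525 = 15.48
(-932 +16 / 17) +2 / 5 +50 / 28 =-1105359 / 1190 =-928.87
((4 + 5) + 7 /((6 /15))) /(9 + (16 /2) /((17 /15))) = 901 /546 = 1.65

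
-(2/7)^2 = -4/49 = -0.08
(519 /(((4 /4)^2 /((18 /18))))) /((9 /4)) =692 /3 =230.67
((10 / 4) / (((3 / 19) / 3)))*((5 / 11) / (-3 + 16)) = 475 / 286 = 1.66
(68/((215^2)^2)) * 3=204/2136750625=0.00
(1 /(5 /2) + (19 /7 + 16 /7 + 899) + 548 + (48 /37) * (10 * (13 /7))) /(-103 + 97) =-956029 /3885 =-246.08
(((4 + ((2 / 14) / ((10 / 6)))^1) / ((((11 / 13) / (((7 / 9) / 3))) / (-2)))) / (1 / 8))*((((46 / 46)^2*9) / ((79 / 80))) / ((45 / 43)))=-1860352 / 10665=-174.44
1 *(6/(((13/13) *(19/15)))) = 90/19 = 4.74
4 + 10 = 14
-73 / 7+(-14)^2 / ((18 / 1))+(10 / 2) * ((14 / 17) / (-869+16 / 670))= 0.46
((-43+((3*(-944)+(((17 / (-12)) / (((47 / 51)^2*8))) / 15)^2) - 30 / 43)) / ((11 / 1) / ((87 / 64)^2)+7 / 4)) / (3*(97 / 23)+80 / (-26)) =-38.99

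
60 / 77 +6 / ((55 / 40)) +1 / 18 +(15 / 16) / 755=5.20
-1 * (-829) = 829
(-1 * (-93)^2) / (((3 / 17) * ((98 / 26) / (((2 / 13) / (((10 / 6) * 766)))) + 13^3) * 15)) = -49011 / 502130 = -0.10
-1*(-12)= 12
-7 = -7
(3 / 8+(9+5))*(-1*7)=-805 / 8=-100.62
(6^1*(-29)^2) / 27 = 1682 / 9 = 186.89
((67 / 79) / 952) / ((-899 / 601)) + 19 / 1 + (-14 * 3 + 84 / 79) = -1483224851 / 67611992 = -21.94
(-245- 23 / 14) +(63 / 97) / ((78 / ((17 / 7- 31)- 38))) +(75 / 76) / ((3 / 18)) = -40465143 / 167713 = -241.28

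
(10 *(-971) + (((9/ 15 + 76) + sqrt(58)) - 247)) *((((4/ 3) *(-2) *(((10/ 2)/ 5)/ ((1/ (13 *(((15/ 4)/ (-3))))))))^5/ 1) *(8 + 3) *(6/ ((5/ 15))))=-8070751385840000/ 27 + 816844600000 *sqrt(58)/ 27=-298686314174209.25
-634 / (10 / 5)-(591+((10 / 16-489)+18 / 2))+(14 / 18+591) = 11747 / 72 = 163.15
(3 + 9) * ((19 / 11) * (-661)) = -150708 / 11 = -13700.73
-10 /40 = -1 /4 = -0.25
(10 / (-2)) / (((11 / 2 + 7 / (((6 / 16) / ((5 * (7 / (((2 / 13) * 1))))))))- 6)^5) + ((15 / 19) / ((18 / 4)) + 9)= 5613621466480991026558951 / 611809605333492330095949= 9.18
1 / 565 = 0.00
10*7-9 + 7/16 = 983/16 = 61.44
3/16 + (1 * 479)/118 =4009/944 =4.25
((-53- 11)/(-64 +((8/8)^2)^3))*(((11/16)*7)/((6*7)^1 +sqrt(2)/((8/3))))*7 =137984/169317- 1232*sqrt(2)/169317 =0.80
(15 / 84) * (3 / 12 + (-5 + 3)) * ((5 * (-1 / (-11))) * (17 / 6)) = -425 / 1056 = -0.40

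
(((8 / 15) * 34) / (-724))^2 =4624 / 7371225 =0.00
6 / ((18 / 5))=5 / 3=1.67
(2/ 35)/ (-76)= -1/ 1330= -0.00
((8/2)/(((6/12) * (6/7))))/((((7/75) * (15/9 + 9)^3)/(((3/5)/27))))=15/8192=0.00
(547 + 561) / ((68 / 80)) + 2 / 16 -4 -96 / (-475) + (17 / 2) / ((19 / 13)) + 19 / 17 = 84418631 / 64600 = 1306.79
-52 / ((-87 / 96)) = 1664 / 29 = 57.38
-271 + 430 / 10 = -228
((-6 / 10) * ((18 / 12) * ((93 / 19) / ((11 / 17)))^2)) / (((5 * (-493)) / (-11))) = -1323297 / 5757950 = -0.23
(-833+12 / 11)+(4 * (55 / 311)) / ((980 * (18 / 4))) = -1255068559 / 1508661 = -831.91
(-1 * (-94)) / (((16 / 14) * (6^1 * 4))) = 329 / 96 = 3.43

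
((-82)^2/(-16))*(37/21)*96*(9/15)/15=-497576/175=-2843.29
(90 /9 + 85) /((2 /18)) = 855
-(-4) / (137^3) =4 / 2571353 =0.00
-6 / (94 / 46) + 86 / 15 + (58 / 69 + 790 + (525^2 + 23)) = 276441.64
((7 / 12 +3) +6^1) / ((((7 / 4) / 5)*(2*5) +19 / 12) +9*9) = 115 / 1033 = 0.11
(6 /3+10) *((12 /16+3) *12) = 540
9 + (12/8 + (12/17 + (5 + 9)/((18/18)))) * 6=1806/17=106.24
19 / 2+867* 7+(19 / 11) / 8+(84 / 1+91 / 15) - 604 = 7345513 / 1320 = 5564.78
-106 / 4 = -53 / 2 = -26.50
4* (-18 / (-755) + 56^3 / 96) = 16573976 / 2265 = 7317.43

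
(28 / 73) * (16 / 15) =448 / 1095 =0.41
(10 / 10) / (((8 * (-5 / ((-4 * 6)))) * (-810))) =-1 / 1350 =-0.00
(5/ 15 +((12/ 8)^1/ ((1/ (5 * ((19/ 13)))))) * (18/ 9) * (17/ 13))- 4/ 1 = 12676/ 507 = 25.00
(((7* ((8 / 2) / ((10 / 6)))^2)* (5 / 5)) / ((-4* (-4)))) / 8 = 63 / 200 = 0.32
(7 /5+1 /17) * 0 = 0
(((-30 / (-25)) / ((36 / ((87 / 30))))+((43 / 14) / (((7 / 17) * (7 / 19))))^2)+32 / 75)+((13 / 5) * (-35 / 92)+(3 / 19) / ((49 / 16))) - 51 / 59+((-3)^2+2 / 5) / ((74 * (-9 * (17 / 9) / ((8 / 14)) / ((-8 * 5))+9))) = 21450704068439517377 / 52491717475518300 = 408.65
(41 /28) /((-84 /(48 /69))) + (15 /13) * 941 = 47722282 /43953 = 1085.76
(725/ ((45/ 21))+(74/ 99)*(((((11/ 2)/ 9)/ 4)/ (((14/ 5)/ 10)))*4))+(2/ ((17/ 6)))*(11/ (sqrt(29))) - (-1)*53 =132*sqrt(29)/ 493+222811/ 567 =394.41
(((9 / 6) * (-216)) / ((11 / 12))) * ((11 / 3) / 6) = -216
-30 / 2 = -15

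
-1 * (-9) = 9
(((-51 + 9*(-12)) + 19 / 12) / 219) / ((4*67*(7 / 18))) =-1889 / 273896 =-0.01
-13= -13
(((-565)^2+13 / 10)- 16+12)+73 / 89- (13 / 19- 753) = 5410784623 / 16910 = 319975.44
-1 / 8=-0.12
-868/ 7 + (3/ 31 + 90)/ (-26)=-102737/ 806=-127.47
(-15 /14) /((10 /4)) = -3 /7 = -0.43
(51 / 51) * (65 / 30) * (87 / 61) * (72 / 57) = 4524 / 1159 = 3.90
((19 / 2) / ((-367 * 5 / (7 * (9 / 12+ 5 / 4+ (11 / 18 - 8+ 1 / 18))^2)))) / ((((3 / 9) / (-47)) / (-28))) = -22403584 / 5505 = -4069.68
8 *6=48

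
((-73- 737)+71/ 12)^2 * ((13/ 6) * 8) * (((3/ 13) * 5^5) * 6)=290947503125/ 6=48491250520.83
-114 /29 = -3.93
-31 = -31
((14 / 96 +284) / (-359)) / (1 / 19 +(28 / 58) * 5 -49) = 7515089 / 441828480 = 0.02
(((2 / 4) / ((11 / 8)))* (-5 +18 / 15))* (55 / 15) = -76 / 15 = -5.07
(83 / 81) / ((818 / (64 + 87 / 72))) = 129895 / 1590192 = 0.08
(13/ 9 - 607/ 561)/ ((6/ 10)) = 3050/ 5049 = 0.60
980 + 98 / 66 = 32389 / 33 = 981.48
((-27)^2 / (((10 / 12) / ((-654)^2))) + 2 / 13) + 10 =24320787852 / 65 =374165966.95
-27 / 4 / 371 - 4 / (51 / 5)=-31057 / 75684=-0.41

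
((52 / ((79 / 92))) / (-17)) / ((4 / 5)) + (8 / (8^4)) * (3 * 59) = -2824049 / 687616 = -4.11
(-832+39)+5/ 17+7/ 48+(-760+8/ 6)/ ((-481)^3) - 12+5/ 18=-219106435968787/ 272424801168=-804.28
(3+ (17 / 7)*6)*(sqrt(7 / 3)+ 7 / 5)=123 / 5+ 41*sqrt(21) / 7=51.44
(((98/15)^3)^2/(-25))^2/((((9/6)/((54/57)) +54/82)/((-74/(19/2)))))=-19046644318491066410357030912/566477917327880859375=-33622924.63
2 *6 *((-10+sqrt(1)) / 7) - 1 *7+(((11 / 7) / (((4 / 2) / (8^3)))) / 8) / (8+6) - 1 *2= -1021 / 49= -20.84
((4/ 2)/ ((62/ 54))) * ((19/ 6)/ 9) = 19/ 31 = 0.61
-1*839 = -839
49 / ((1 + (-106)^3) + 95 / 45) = -441 / 10719116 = -0.00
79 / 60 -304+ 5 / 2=-300.18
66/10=33/5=6.60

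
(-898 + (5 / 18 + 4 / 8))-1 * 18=-8237 / 9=-915.22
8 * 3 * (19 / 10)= 228 / 5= 45.60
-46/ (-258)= 23/ 129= 0.18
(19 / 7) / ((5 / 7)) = 3.80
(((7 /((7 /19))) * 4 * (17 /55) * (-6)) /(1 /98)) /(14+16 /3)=-1139544 /1595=-714.45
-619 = -619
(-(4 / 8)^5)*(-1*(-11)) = -11 / 32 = -0.34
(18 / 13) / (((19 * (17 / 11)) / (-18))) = -3564 / 4199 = -0.85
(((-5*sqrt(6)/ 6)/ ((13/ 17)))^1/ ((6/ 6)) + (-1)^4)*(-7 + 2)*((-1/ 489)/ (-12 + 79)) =5/ 32763 - 425*sqrt(6)/ 2555514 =-0.00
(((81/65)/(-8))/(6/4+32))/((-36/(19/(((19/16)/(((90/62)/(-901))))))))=-81/24327901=-0.00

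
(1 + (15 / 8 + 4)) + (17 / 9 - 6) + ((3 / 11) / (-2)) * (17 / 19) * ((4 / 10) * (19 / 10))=52889 / 19800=2.67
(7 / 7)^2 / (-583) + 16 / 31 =9297 / 18073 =0.51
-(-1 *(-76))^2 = -5776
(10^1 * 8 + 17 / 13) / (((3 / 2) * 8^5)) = 1057 / 638976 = 0.00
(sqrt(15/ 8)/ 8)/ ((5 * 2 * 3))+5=sqrt(30)/ 960+5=5.01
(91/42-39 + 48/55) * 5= -11867/66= -179.80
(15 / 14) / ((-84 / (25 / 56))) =-0.01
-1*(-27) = 27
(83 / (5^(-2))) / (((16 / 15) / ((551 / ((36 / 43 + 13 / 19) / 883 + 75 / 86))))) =12372108473625 / 10086088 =1226650.86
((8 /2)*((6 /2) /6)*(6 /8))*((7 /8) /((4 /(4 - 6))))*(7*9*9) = -11907 /32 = -372.09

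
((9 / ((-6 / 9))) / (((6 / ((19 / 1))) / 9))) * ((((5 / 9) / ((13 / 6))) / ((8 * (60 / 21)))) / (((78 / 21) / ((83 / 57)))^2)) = -7088781 / 10686208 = -0.66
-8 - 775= -783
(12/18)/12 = 1/18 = 0.06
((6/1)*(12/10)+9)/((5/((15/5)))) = 9.72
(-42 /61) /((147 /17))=-0.08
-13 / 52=-1 / 4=-0.25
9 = 9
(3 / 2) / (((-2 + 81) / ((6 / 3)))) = 3 / 79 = 0.04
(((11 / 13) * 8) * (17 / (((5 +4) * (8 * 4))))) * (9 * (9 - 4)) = 935 / 52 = 17.98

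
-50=-50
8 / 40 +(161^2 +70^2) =154106 / 5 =30821.20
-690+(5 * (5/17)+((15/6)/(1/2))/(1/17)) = -10260/17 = -603.53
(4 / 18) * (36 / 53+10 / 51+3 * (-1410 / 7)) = -22834256 / 170289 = -134.09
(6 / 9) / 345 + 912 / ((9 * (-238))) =-52202 / 123165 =-0.42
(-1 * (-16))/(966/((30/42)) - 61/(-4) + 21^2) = 320/36173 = 0.01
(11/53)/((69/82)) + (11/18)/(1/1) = 18821/21942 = 0.86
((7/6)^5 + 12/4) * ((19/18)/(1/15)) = 3812825/46656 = 81.72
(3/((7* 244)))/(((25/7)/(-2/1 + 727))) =87/244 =0.36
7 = 7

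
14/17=0.82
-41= -41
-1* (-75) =75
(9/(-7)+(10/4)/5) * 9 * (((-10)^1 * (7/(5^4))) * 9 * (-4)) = -3564/125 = -28.51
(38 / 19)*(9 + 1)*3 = 60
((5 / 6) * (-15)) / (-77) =25 / 154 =0.16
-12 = -12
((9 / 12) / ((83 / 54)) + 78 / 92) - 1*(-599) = 1146041 / 1909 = 600.34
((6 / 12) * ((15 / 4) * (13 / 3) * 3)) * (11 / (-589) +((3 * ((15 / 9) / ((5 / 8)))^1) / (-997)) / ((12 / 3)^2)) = -4391985 / 9395728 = -0.47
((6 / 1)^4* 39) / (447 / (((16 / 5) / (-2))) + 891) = 134784 / 1631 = 82.64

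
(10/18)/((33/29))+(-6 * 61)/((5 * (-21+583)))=149374/417285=0.36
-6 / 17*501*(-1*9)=27054 / 17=1591.41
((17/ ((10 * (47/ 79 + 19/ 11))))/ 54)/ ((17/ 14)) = 6083/ 544860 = 0.01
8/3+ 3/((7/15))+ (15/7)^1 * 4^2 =911/21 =43.38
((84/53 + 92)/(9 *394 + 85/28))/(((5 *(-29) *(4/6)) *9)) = -13888/458208903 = -0.00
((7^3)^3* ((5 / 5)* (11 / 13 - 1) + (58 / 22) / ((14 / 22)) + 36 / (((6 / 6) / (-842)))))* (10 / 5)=-31798976674458 / 13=-2446075128804.46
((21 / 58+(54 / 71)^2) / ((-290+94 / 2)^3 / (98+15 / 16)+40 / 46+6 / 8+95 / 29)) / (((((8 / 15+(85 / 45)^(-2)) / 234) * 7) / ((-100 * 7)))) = 2031229650613878000 / 10890106478886023971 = 0.19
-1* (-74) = 74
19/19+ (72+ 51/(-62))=4475/62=72.18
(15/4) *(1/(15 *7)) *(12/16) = 3/112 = 0.03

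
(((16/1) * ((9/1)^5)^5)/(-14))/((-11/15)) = 86147758523022310652429880/77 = 1118802058740549488992596.00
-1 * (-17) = 17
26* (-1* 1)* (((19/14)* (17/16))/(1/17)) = -71383/112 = -637.35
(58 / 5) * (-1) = -58 / 5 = -11.60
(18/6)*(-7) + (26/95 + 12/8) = -3653/190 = -19.23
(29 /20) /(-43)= -29 /860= -0.03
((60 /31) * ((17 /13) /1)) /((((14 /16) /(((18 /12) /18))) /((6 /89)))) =4080 /251069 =0.02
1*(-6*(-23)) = 138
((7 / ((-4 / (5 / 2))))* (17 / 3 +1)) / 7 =-25 / 6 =-4.17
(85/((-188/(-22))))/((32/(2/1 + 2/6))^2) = 45815/866304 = 0.05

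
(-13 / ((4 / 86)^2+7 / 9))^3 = -10124377236998037 / 2186370189739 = -4630.68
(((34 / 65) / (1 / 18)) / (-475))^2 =374544 / 953265625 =0.00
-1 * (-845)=845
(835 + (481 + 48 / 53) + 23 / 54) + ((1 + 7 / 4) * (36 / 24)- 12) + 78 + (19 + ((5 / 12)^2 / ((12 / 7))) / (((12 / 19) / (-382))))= 739194545 / 549504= 1345.20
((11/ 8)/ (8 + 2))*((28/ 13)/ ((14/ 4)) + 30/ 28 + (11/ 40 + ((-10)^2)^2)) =400478551/ 291200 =1375.27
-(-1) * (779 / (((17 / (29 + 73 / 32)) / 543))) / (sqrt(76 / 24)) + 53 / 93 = 53 / 93 + 22285263 * sqrt(114) / 544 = 437393.03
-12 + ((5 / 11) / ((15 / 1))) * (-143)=-49 / 3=-16.33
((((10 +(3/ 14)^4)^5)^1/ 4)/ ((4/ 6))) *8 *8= 2402531.26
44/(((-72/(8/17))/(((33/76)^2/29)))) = -1331/711892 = -0.00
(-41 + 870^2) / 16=756859 / 16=47303.69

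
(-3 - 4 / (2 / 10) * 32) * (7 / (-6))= 750.17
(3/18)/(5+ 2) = 1/42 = 0.02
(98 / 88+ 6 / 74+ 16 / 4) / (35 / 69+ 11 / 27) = 5251797 / 924704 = 5.68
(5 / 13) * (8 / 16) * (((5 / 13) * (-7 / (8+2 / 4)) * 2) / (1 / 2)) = -700 / 2873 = -0.24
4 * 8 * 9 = 288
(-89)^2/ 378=7921/ 378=20.96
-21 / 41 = -0.51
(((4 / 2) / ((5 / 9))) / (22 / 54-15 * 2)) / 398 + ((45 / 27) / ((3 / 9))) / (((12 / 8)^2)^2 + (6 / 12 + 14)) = 63524341 / 248836565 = 0.26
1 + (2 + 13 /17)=64 /17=3.76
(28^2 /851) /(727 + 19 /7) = 1372 /1086727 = 0.00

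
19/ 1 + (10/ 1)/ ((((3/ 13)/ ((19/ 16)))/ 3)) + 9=1459/ 8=182.38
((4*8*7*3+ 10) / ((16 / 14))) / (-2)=-2387 / 8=-298.38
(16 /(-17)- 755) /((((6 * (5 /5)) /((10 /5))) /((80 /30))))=-102808 /153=-671.95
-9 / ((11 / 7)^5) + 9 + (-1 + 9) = 2586604 / 161051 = 16.06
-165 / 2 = -82.50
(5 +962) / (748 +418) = 967 / 1166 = 0.83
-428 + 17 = -411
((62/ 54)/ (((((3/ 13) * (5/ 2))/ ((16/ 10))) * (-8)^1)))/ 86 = -403/ 87075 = -0.00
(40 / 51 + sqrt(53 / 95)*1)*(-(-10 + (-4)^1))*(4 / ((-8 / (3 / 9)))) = -280 / 153 -7*sqrt(5035) / 285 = -3.57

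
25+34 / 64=817 / 32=25.53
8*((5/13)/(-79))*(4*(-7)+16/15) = 3232/3081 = 1.05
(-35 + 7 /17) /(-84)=7 /17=0.41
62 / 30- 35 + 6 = -26.93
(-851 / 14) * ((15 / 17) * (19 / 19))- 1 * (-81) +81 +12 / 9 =109.70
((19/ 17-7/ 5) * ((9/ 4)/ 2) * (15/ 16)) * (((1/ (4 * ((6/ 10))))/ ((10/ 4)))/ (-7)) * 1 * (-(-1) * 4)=27/ 952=0.03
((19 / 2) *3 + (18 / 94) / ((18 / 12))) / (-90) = -299 / 940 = -0.32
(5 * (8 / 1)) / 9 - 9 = -41 / 9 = -4.56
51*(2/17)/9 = 2/3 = 0.67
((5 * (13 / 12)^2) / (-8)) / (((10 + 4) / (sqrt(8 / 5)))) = -169 * sqrt(10) / 8064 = -0.07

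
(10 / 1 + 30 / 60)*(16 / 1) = 168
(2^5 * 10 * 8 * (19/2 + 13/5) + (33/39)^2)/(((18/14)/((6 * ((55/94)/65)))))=403100005/309777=1301.26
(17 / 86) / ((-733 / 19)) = -0.01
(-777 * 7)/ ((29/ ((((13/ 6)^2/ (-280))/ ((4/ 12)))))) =43771/ 4640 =9.43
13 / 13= 1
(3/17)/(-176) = -3/2992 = -0.00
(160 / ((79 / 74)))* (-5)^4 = 7400000 / 79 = 93670.89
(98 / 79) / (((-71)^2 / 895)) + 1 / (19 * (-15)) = 24599111 / 113498115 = 0.22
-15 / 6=-5 / 2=-2.50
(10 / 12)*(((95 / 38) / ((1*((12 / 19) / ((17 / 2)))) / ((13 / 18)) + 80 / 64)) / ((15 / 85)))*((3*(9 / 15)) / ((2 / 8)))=1427660 / 22723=62.83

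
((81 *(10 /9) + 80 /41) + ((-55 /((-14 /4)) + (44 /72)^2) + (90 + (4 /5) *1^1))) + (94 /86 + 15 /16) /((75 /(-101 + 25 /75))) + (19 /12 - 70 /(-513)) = 751481750221 /3798559800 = 197.83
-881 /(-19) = 881 /19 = 46.37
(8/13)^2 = 64/169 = 0.38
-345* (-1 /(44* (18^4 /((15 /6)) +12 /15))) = 1725 /9238064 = 0.00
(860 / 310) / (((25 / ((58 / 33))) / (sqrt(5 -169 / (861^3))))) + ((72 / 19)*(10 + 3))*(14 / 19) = 19952*sqrt(171736498731) / 18959284575 + 13104 / 361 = 36.74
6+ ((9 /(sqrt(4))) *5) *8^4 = 92166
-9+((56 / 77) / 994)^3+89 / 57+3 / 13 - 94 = -12254046701264761 / 121078053279183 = -101.21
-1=-1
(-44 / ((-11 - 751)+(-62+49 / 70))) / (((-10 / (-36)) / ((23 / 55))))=3312 / 41165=0.08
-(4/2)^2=-4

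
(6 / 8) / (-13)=-3 / 52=-0.06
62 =62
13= 13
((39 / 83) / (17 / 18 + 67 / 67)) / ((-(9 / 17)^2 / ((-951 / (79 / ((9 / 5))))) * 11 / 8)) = 171499536 / 12622225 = 13.59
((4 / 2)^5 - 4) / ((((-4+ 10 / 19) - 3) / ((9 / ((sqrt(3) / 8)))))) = -4256*sqrt(3) / 41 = -179.80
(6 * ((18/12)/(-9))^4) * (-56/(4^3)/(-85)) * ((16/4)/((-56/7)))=-7/293760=-0.00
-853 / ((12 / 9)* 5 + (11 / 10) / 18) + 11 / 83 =-12730499 / 100513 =-126.66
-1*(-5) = 5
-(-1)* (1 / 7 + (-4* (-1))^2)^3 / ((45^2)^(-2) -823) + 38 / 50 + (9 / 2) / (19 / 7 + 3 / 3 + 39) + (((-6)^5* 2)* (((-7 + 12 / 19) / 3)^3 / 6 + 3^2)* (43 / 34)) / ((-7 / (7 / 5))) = 14694043537102347711197143 / 504469525183334271925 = 29127.71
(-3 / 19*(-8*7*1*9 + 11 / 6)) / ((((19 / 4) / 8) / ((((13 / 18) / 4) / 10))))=39169 / 16245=2.41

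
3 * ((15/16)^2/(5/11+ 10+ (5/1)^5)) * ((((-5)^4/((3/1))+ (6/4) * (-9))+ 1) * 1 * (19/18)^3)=443262875/2288590848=0.19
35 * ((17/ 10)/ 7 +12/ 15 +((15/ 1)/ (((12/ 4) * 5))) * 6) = 493/ 2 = 246.50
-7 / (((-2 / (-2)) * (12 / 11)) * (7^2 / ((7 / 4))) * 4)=-11 / 192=-0.06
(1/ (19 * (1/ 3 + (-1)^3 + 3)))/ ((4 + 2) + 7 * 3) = 1/ 1197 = 0.00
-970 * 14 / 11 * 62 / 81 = -841960 / 891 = -944.96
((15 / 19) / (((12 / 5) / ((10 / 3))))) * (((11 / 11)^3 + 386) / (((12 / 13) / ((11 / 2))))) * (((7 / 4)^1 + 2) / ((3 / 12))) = 37925.58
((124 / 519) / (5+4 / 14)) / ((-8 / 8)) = -868 / 19203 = -0.05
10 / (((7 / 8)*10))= 8 / 7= 1.14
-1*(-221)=221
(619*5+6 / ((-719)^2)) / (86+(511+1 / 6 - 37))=9599965806 / 1737505921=5.53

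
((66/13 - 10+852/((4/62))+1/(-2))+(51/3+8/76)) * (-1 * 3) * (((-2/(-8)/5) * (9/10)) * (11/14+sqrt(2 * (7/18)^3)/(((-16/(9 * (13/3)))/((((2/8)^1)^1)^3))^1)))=-387854379/276640+27424047 * sqrt(7)/3112960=-1378.71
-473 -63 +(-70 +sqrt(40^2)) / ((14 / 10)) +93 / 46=-178841 / 322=-555.41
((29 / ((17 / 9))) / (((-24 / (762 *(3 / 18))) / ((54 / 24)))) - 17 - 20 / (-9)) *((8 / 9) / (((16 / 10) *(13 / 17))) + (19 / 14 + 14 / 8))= -12148584439 / 16039296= -757.43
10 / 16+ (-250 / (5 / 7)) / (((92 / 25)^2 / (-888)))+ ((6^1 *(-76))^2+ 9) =977150885 / 4232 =230895.77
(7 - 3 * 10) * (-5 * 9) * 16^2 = 264960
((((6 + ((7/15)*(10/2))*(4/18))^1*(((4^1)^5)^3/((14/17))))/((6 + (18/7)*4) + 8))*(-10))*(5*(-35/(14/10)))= 11811160064000/27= 437450372740.74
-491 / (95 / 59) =-28969 / 95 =-304.94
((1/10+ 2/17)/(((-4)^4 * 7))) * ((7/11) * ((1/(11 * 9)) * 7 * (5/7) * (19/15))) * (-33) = -703/4308480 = -0.00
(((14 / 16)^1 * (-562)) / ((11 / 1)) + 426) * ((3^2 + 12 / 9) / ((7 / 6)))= 520087 / 154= 3377.19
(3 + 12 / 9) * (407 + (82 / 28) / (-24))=1777243 / 1008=1763.14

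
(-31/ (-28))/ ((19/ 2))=31/ 266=0.12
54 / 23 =2.35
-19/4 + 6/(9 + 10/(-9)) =-3.99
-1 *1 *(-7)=7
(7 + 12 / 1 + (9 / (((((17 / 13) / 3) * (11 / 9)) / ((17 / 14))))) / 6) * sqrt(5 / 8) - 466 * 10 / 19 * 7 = -32620 / 19 + 6905 * sqrt(10) / 1232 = -1699.12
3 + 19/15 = 64/15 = 4.27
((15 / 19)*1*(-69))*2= -2070 / 19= -108.95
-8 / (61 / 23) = -184 / 61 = -3.02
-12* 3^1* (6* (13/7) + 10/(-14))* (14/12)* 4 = -1752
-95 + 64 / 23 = -2121 / 23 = -92.22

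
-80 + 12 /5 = -388 /5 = -77.60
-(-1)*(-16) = -16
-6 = -6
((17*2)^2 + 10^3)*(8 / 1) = 17248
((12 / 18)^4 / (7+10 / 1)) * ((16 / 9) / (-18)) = -128 / 111537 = -0.00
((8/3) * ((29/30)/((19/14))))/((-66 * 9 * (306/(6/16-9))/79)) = 368851/51802740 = 0.01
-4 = -4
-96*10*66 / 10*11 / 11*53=-335808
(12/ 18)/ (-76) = -1/ 114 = -0.01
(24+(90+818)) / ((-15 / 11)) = -10252 / 15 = -683.47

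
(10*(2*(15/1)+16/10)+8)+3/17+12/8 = 11073/34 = 325.68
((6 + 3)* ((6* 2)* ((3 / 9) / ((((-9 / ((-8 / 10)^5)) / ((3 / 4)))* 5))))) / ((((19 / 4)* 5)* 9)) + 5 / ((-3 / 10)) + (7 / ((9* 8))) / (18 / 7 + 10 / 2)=-94328305513 / 5664375000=-16.65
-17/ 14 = -1.21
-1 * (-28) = 28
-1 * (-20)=20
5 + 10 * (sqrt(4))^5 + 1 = 326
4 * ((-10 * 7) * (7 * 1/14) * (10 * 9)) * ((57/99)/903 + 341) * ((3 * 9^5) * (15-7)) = -6089049786946.30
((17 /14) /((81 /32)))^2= 73984 /321489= 0.23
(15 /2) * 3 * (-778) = -17505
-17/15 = -1.13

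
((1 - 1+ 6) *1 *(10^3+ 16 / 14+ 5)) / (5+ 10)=14086 / 35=402.46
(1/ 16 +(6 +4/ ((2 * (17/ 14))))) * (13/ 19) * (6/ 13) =2.43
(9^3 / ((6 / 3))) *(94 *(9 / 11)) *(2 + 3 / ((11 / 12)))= 17885286 / 121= 147812.28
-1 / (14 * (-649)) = 1 / 9086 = 0.00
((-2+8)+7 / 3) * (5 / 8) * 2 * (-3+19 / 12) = -14.76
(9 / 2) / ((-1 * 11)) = -9 / 22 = -0.41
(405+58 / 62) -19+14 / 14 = 12026 / 31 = 387.94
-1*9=-9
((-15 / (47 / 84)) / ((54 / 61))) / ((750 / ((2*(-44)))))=37576 / 10575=3.55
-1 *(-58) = 58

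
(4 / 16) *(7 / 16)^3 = 343 / 16384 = 0.02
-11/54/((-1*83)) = 11/4482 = 0.00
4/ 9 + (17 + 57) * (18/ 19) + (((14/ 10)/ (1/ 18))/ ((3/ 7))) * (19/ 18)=113387/ 855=132.62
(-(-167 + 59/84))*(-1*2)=-13969/42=-332.60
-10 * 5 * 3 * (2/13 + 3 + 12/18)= -7450/13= -573.08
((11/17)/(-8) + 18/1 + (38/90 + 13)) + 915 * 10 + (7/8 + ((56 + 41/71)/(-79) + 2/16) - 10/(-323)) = 5988409445099/652214520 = 9181.66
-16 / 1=-16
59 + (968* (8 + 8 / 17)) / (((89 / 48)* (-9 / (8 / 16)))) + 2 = -279419 / 1513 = -184.68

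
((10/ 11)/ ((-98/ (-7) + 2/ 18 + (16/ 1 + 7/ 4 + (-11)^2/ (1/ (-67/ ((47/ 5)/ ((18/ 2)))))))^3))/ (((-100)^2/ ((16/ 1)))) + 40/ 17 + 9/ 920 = 2.36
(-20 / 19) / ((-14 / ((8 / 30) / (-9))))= -0.00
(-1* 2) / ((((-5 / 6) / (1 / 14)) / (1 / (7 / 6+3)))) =36 / 875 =0.04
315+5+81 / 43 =13841 / 43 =321.88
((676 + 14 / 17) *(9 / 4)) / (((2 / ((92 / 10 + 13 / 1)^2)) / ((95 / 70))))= 12120943923 / 23800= 509283.36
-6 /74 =-3 /37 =-0.08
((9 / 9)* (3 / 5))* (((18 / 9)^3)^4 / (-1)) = -12288 / 5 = -2457.60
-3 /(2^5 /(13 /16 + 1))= -0.17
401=401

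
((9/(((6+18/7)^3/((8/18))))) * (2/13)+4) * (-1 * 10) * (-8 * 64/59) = 179755904/517725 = 347.20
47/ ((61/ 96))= 4512/ 61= 73.97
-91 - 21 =-112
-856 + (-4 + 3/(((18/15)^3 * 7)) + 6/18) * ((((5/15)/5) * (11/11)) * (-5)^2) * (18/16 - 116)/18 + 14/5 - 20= -911014523/1088640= -836.84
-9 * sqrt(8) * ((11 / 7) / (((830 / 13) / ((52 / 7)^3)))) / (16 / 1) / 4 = -2827539 * sqrt(2) / 996415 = -4.01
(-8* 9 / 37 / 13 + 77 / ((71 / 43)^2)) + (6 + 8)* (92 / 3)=3327396031 / 7274163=457.43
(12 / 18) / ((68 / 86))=43 / 51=0.84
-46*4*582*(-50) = 5354400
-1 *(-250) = 250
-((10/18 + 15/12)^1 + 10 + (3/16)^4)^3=-337724839525268214089/205195258022068224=-1645.87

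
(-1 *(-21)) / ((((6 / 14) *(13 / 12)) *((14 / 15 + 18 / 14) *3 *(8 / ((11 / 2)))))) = 56595 / 12116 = 4.67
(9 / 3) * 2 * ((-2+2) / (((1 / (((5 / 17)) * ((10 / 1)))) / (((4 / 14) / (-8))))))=0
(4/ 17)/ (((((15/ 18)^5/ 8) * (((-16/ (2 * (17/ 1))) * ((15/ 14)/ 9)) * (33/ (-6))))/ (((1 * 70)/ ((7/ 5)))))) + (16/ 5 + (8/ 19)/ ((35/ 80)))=698793776/ 914375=764.23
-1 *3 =-3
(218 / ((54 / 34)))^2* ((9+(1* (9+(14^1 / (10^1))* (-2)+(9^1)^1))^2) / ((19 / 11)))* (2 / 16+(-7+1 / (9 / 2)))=-108568206611821 / 6232950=-17418430.54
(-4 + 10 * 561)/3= 5606/3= 1868.67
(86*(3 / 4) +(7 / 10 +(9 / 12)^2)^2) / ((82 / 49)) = 20727049 / 524800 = 39.50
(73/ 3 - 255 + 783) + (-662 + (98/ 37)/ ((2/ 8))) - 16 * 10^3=-1786997/ 111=-16099.07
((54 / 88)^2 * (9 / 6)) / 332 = 2187 / 1285504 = 0.00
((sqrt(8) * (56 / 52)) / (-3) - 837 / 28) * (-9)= 84 * sqrt(2) / 13+ 7533 / 28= 278.17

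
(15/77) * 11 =15/7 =2.14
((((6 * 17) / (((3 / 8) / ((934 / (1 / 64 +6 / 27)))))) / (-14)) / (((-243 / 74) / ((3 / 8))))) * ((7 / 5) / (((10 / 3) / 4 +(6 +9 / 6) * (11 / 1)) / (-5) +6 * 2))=-37599104 / 14385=-2613.77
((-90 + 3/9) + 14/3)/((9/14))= -1190/9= -132.22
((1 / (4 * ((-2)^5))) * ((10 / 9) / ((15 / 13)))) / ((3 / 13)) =-169 / 5184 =-0.03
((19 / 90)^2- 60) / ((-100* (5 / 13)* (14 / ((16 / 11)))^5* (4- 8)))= -5997056 / 1271159071875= -0.00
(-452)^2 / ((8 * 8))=12769 / 4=3192.25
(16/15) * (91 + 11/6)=99.02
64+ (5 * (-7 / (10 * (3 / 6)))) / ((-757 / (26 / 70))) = 242253 / 3785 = 64.00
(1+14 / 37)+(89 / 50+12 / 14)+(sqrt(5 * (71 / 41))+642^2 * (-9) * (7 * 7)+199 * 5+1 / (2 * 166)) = -390736619712659 / 2149700+sqrt(14555) / 41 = -181763322.04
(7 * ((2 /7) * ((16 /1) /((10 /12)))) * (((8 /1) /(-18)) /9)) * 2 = -512 /135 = -3.79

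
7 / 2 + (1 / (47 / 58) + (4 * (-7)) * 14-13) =-37625 / 94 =-400.27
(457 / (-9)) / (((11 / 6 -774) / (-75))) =-22850 / 4633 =-4.93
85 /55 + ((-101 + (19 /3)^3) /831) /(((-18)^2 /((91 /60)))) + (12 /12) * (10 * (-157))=-1568.45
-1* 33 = -33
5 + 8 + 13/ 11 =156/ 11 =14.18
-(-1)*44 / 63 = 44 / 63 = 0.70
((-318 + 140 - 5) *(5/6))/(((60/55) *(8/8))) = -3355/24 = -139.79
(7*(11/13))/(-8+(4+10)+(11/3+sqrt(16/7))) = 46893/74659 - 2772*sqrt(7)/74659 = 0.53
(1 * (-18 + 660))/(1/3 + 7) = 963/11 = 87.55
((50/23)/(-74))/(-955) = 5/162541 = 0.00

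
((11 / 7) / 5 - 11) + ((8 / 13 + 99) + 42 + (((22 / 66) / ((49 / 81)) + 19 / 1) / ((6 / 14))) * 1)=34427 / 195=176.55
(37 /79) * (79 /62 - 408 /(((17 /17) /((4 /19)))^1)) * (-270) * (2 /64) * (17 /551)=8464581945 /820434592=10.32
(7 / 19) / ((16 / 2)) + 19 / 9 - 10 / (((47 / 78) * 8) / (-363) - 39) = 95975659 / 39766392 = 2.41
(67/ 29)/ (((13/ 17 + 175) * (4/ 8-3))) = -1139/ 216630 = -0.01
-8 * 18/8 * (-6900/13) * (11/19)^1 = 1366200/247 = 5531.17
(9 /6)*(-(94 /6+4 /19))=-905 /38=-23.82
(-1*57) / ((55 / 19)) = -1083 / 55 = -19.69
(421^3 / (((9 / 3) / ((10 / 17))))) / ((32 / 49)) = 18281522945 / 816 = 22403827.14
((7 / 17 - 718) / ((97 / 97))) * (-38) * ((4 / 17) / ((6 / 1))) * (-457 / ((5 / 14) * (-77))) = 17770.61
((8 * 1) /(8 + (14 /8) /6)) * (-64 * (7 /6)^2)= -50176 /597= -84.05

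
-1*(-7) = 7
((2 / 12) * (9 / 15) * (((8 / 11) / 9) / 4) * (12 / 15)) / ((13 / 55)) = 4 / 585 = 0.01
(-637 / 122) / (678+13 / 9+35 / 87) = -166257 / 21647680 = -0.01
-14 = -14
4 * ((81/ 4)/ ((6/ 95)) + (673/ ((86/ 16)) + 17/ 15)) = 2306353/ 1290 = 1787.87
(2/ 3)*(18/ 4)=3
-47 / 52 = -0.90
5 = 5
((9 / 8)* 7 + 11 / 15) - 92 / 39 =9749 / 1560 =6.25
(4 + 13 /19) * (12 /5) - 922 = -86522 /95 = -910.76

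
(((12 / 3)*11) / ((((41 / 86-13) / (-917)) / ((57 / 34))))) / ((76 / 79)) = 34265539 / 6103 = 5614.54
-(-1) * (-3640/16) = -455/2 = -227.50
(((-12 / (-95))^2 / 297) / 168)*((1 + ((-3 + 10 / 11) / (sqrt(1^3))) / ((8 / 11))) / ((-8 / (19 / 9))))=1 / 6320160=0.00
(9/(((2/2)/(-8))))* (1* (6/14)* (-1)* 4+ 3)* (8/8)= -648/7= -92.57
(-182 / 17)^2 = 33124 / 289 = 114.62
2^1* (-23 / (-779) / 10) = 23 / 3895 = 0.01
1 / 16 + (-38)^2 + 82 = 24417 / 16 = 1526.06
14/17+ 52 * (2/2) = 898/17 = 52.82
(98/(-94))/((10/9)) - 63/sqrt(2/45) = -189 * sqrt(10)/2 - 441/470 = -299.77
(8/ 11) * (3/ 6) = 4/ 11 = 0.36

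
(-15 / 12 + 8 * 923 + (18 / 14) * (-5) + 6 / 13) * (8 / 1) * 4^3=343699072 / 91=3776912.88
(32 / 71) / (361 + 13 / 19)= 0.00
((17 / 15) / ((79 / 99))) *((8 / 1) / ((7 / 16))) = 71808 / 2765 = 25.97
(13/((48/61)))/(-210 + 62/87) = -22997/291328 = -0.08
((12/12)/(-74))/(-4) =1/296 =0.00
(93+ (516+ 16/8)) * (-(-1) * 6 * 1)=3666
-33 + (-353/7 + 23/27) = -15607/189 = -82.58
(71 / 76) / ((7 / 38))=5.07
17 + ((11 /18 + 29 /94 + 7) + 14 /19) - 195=-1361014 /8037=-169.34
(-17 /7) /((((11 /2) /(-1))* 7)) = 34 /539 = 0.06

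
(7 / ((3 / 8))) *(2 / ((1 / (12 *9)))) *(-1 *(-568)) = 2290176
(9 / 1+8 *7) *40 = 2600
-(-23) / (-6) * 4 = -46 / 3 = -15.33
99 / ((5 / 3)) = 297 / 5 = 59.40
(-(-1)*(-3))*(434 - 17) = -1251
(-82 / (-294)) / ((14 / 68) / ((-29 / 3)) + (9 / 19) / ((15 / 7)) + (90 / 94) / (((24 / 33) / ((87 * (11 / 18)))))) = 1444016720 / 363412747467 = 0.00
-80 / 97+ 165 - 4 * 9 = 12433 / 97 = 128.18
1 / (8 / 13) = 13 / 8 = 1.62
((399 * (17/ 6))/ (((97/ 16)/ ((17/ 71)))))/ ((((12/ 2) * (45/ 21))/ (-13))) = -13991068/ 309915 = -45.14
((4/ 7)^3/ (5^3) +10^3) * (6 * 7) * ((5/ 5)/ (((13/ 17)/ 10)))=8746513056/ 15925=549231.59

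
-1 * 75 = -75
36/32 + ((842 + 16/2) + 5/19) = 129411/152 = 851.39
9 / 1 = 9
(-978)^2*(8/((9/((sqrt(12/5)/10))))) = 850208*sqrt(15)/25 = 131713.66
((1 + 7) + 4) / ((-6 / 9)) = -18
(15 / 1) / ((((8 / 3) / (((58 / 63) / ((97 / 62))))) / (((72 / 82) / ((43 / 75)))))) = 6068250 / 1197077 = 5.07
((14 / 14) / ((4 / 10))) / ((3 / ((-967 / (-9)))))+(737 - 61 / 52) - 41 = 1101247 / 1404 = 784.36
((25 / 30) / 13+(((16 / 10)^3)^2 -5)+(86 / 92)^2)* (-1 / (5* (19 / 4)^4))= -1049303973184 / 210050980546875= -0.00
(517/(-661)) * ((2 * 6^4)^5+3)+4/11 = -665362337556420638801/7271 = -91509054814526287.83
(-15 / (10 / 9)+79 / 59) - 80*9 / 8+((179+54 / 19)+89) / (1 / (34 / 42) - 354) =-102.93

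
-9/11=-0.82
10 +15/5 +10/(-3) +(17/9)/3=278/27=10.30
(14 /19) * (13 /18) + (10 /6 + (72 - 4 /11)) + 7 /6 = 282157 /3762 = 75.00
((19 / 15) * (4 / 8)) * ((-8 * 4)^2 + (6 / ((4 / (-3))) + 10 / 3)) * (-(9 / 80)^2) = -1049427 / 128000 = -8.20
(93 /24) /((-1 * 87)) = -31 /696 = -0.04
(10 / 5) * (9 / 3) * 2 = 12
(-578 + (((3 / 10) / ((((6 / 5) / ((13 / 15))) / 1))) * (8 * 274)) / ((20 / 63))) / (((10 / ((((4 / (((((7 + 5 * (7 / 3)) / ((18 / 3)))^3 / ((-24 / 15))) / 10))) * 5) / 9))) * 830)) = -1859031 / 14234500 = -0.13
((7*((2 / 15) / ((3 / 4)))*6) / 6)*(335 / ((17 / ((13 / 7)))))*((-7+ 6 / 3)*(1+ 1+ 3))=-174200 / 153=-1138.56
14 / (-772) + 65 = 25083 / 386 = 64.98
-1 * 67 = -67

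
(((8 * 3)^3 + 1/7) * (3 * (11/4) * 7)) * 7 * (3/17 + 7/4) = 2928326709/272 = 10765907.02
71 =71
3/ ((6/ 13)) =6.50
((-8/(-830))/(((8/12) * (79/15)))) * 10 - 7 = -45719/6557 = -6.97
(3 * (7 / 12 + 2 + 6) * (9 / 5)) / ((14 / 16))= 1854 / 35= 52.97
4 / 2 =2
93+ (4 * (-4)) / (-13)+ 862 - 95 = 11196 / 13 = 861.23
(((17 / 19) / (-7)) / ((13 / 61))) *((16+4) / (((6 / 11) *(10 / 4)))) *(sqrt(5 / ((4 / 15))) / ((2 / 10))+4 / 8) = -570350 *sqrt(3) / 5187-22814 / 5187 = -194.85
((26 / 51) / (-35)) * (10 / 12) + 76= 81383 / 1071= 75.99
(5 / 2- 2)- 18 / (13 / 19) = -671 / 26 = -25.81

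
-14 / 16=-7 / 8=-0.88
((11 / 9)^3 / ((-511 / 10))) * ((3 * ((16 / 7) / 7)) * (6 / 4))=-106480 / 2028159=-0.05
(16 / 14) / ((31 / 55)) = 2.03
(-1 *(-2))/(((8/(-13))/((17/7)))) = -221/28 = -7.89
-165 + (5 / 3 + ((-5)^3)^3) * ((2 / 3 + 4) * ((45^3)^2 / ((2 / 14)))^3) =-1790011484554415175385082473754882812665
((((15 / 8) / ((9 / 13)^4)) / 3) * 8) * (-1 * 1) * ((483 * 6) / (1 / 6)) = -91966420 / 243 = -378462.63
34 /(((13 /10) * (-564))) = -85 /1833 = -0.05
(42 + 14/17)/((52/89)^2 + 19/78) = 449786064/6143987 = 73.21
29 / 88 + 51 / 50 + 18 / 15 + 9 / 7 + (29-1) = 490263 / 15400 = 31.84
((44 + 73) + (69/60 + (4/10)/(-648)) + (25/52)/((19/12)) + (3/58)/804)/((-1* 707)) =-184187927519/1099345436280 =-0.17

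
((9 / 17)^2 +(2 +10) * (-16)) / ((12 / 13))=-240097 / 1156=-207.70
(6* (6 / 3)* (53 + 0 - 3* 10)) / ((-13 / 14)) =-3864 / 13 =-297.23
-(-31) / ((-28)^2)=0.04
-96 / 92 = -1.04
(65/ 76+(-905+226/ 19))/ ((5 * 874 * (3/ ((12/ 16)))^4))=-3569/ 4474880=-0.00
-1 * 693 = -693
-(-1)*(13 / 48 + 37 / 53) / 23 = 2465 / 58512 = 0.04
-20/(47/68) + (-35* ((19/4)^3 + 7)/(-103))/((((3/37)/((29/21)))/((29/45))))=9960305473/25095744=396.89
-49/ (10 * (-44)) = 0.11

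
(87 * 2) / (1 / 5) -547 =323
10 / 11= 0.91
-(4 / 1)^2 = -16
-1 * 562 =-562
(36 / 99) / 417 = 4 / 4587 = 0.00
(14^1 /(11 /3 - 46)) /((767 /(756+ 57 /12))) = -63903 /194818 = -0.33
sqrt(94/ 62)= sqrt(1457)/ 31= 1.23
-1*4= -4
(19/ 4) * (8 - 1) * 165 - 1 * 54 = 5432.25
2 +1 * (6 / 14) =17 / 7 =2.43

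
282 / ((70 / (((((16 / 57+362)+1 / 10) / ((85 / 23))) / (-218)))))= -223288117 / 123224500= -1.81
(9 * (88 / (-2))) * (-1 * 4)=1584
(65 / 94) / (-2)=-65 / 188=-0.35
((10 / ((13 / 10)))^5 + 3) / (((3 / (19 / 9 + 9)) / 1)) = 1000111387900 / 10024911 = 99762.62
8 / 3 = 2.67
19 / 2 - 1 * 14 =-9 / 2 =-4.50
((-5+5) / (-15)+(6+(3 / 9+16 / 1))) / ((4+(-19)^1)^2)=0.10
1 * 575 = 575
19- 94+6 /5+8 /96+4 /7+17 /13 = -392233 /5460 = -71.84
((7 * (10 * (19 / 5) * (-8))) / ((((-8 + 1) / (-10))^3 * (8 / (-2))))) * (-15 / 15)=-76000 / 49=-1551.02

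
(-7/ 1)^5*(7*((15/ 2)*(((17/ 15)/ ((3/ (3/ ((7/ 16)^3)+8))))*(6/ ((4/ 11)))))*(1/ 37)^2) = -241041878/ 1369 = -176071.50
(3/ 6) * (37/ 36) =37/ 72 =0.51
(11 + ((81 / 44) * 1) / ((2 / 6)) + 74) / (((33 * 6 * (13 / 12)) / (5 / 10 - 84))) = -665161 / 18876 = -35.24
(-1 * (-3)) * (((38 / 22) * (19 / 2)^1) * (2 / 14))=1083 / 154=7.03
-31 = -31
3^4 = 81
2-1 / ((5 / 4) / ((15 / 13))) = 14 / 13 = 1.08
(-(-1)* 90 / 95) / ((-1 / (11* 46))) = -9108 / 19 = -479.37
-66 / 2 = -33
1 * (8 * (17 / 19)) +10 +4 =402 / 19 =21.16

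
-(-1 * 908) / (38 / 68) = 30872 / 19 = 1624.84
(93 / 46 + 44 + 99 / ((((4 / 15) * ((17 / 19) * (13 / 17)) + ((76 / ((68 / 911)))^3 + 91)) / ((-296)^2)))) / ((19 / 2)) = 782346671308659613 / 161466442549116013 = 4.85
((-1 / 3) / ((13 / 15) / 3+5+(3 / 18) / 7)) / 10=-21 / 3347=-0.01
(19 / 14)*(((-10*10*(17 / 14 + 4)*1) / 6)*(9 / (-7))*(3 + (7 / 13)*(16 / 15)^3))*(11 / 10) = 2445651329 / 4013100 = 609.42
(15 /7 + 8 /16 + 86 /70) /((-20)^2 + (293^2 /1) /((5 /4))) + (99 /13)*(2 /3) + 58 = 63.08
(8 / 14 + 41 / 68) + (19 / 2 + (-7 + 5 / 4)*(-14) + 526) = 293775 / 476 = 617.17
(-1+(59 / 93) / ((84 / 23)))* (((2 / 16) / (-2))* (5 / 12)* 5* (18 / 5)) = 32275 / 83328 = 0.39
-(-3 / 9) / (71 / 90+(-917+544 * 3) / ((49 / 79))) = 1470 / 5087129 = 0.00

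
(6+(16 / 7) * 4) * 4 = 424 / 7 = 60.57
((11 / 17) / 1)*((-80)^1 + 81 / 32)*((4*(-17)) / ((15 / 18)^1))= 81807 / 20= 4090.35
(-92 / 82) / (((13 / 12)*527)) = -552 / 280891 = -0.00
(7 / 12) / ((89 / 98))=343 / 534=0.64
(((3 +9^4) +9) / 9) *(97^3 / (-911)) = -1999666543 / 2733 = -731674.55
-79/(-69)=79/69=1.14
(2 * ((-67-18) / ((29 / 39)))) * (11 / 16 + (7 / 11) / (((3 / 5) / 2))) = -1638715 / 2552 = -642.13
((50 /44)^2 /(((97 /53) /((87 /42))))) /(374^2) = 960625 /91936578272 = 0.00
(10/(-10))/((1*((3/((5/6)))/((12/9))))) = -10/27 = -0.37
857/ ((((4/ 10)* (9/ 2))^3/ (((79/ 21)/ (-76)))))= -7.27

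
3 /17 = 0.18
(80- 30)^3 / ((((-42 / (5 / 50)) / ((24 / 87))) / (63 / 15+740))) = -61100.16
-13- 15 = -28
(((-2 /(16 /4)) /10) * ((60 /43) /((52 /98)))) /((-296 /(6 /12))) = 147 /661856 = 0.00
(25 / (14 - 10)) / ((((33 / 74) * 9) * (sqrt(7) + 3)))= 925 / 396 - 925 * sqrt(7) / 1188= 0.28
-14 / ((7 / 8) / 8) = -128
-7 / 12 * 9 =-21 / 4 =-5.25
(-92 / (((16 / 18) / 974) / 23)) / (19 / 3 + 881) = -6955821 / 2662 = -2613.01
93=93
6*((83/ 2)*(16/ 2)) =1992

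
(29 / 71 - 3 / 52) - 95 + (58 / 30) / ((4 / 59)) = -1831211 / 27690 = -66.13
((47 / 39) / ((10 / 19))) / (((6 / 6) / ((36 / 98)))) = 0.84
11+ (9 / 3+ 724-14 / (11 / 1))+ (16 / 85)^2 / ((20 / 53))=736.82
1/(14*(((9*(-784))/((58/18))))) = -29/889056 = -0.00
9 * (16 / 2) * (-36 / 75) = -34.56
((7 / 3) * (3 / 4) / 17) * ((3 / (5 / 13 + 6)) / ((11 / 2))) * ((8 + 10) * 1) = 2457 / 15521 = 0.16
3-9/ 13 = 30/ 13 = 2.31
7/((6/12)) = 14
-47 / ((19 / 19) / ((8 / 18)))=-188 / 9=-20.89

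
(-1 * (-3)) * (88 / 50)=132 / 25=5.28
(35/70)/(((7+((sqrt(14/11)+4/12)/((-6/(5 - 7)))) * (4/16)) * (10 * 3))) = 8349/3519865 - 9 * sqrt(154)/3519865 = 0.00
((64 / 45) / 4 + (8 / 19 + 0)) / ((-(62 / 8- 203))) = 2656 / 667755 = 0.00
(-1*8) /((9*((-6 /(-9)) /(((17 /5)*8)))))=-544 /15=-36.27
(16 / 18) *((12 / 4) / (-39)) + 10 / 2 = 577 / 117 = 4.93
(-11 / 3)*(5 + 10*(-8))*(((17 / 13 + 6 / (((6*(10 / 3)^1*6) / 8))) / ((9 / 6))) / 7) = 4070 / 91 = 44.73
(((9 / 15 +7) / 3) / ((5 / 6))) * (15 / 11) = 228 / 55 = 4.15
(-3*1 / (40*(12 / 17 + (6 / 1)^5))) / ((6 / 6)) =-17 / 1762720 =-0.00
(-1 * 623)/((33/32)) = -19936/33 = -604.12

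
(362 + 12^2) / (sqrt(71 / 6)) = 506 * sqrt(426) / 71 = 147.09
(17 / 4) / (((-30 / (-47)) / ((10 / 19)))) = 799 / 228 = 3.50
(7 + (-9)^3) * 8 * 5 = -28880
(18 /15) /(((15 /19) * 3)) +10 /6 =2.17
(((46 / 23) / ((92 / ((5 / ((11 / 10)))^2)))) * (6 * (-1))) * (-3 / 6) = 3750 / 2783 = 1.35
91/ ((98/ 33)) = 429/ 14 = 30.64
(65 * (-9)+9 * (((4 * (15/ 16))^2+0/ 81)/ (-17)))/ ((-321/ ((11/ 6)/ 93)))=196955/ 5413344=0.04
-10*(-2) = 20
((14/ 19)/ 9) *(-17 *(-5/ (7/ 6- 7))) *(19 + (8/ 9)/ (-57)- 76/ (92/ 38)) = 9954452/ 672543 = 14.80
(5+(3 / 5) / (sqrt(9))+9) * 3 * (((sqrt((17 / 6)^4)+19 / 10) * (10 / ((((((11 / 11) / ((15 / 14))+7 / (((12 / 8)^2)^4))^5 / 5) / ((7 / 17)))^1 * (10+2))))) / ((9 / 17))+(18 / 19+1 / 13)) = 79477055679203296622940365763 / 137065490763194527779365120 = 579.85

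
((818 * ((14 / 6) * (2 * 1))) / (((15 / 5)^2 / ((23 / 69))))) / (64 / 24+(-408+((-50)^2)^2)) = 2863 / 126554292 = 0.00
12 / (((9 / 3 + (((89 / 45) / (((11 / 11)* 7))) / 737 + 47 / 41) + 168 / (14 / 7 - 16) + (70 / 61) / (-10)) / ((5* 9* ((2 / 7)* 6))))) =-268743954600 / 2313197203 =-116.18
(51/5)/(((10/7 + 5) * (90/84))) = 1666/1125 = 1.48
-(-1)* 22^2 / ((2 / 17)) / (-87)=-4114 / 87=-47.29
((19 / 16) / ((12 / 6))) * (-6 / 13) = -57 / 208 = -0.27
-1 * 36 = -36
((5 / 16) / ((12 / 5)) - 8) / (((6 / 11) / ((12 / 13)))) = -16621 / 1248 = -13.32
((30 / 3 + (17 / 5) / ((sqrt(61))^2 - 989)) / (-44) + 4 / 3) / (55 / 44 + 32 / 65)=8807383 / 13872672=0.63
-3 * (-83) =249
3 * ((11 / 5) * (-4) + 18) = 138 / 5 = 27.60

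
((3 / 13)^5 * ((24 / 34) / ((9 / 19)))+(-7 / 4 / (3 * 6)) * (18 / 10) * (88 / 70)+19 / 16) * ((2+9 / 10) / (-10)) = -70910772363 / 252479240000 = -0.28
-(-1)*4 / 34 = 2 / 17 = 0.12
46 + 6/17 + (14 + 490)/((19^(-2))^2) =1116591116/17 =65681830.35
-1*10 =-10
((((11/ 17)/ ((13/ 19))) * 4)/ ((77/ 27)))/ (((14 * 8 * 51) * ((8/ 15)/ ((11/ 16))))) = 28215/ 94255616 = 0.00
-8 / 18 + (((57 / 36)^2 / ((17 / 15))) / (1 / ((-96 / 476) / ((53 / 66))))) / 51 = -7469587 / 16404507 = -0.46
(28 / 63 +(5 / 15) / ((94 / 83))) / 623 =625 / 527058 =0.00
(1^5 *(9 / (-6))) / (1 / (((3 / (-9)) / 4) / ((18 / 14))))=7 / 72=0.10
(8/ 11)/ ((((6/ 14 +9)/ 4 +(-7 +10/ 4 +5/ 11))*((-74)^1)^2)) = -7/ 88985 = -0.00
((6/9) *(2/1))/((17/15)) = 20/17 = 1.18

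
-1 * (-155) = 155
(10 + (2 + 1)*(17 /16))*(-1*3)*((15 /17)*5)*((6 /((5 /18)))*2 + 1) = -123435 /16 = -7714.69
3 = 3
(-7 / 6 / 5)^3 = -343 / 27000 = -0.01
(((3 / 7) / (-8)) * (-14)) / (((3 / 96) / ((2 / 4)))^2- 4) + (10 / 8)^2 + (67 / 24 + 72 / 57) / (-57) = 23109731 / 17726544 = 1.30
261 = 261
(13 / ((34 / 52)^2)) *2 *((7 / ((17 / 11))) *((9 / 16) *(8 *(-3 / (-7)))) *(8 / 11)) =1898208 / 4913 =386.36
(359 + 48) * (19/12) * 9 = 23199/4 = 5799.75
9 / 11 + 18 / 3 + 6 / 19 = 1491 / 209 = 7.13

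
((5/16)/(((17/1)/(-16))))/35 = -1/119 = -0.01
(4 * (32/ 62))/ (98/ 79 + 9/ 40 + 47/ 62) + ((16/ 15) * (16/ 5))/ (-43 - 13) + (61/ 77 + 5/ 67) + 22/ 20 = 159253476269/ 56186926950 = 2.83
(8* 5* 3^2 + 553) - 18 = 895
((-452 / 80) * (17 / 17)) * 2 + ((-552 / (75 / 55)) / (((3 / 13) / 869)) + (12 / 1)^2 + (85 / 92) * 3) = -1524206.39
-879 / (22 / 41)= -36039 / 22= -1638.14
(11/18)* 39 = 143/6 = 23.83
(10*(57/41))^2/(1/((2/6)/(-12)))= -9025/1681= -5.37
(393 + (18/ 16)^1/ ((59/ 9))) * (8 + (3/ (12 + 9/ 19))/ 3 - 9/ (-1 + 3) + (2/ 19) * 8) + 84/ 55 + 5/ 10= 135659200871/ 77931920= 1740.74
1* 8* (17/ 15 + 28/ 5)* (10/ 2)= 808/ 3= 269.33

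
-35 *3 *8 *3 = -2520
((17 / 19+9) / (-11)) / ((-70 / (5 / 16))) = 0.00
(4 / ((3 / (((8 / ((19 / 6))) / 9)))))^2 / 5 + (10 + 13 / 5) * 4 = 7372828 / 146205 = 50.43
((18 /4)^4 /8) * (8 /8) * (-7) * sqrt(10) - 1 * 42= -45927 * sqrt(10) /128 - 42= -1176.64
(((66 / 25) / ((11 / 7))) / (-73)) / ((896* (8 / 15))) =-0.00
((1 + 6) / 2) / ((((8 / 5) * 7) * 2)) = 5 / 32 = 0.16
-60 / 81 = -20 / 27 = -0.74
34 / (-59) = -34 / 59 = -0.58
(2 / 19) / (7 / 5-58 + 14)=-10 / 4047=-0.00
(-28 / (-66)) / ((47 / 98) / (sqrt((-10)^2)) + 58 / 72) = 5145 / 10351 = 0.50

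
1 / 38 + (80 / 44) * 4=3051 / 418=7.30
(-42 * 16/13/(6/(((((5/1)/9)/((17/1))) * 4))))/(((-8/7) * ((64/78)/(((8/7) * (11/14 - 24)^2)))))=528125/714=739.67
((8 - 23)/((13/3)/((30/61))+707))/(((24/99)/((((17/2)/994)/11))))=-0.00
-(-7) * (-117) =-819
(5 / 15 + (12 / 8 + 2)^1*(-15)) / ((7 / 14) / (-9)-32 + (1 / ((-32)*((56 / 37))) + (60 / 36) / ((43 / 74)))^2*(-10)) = 464619323392 / 1007693310271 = 0.46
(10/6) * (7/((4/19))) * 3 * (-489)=-325185/4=-81296.25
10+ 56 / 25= 306 / 25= 12.24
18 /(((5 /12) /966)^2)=2418740352 /25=96749614.08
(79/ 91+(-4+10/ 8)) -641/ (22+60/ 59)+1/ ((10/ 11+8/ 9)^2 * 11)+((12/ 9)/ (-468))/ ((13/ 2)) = -1457920680667/ 49082904234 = -29.70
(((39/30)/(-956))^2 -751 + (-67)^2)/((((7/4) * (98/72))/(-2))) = -3074663492721/979625150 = -3138.61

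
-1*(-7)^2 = -49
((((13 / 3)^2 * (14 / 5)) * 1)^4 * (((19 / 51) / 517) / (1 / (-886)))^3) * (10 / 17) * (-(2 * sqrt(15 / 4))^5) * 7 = 2092902348716741603805161216 * sqrt(15) / 1135869953626455795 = 7136183077.95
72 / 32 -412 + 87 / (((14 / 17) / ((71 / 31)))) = -145645 / 868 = -167.79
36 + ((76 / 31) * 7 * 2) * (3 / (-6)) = 584 / 31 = 18.84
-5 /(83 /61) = -305 /83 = -3.67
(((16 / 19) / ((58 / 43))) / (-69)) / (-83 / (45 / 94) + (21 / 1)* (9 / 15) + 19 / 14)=14448 / 254562551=0.00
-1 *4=-4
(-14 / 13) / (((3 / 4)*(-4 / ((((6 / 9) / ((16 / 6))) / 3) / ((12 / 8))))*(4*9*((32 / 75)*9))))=175 / 1213056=0.00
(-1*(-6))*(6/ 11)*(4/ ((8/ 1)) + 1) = 54/ 11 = 4.91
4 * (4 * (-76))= -1216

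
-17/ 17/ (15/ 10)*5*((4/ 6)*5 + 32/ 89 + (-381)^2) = -387589730/ 801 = -483882.31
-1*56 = -56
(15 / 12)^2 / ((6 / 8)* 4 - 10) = -25 / 112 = -0.22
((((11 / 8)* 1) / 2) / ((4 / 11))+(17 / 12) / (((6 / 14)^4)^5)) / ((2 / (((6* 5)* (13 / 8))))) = 1410727350412458119275 / 1785233613312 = 790220024.93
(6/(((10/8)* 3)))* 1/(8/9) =9/5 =1.80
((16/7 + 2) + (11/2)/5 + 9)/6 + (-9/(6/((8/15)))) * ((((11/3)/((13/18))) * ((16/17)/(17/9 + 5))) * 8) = -5874419/2877420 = -2.04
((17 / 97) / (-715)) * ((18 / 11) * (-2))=612 / 762905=0.00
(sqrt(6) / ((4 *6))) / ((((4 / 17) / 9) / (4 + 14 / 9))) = 425 *sqrt(6) / 48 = 21.69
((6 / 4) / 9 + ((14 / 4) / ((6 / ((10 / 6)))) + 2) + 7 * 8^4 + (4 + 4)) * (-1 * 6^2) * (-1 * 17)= 17554081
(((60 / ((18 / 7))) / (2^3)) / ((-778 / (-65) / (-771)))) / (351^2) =-44975 / 29492424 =-0.00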